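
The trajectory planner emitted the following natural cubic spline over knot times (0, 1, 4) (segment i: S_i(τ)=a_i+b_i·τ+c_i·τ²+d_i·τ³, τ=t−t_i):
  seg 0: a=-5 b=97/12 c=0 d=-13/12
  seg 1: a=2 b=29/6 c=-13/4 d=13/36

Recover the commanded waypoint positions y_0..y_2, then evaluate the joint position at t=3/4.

y_0=-5 y_1=2 y_2=-3
S(3/4) = 155/256

y_0 = S_0(0) = a_0 = -5
y_1 = S_1(0) = a_1 = 2
y_2 = S_1(3) = -3
t_q=3/4 is in segment 0 (τ=3/4); S_0(τ)=155/256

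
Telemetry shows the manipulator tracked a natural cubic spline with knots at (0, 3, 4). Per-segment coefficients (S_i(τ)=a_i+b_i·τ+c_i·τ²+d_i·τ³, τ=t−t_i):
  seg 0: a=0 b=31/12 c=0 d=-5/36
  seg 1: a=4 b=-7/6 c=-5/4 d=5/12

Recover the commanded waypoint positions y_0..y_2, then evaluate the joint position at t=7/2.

y_0=0 y_1=4 y_2=2
S(7/2) = 101/32

y_0 = S_0(0) = a_0 = 0
y_1 = S_1(0) = a_1 = 4
y_2 = S_1(1) = 2
t_q=7/2 is in segment 1 (τ=1/2); S_1(τ)=101/32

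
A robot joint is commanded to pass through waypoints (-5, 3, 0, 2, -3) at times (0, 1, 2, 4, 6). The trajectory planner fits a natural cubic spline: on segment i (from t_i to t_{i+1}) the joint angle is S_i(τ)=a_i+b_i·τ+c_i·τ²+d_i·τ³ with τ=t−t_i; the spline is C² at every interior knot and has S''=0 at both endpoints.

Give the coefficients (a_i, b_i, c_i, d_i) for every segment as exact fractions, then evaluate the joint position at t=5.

  seg 0: a=-5 b=1867/168 c=0 d=-523/168
  seg 1: a=3 b=149/84 c=-523/56 d=767/168
  seg 2: a=0 b=-77/24 c=61/14 d=-757/672
  seg 3: a=2 b=59/84 c=-269/112 d=269/672
S(5) = 157/224

Δ: Δ0=8, Δ1=-3, Δ2=1, Δ3=-5/2
row 1: diag=4, rhs=-66; c'=1/4, d'=-33/2
row 2: denom=6−1·1/4=23/4; d'=(24−1·-33/2)/(23/4)=162/23
row 3: denom=8−2·8/23=168/23; d'=(-21−2·162/23)/(168/23)=-269/56
back: M3=-269/56
back: M2=162/23−8/23·-269/56=61/7
back: M1=-33/2−1/4·61/7=-523/28
M: M0=0, M1=-523/28, M2=61/7, M3=-269/56, M4=0
seg 0: a=-5, c=M0/2=0, d=(M1−M0)/(6·1)=-523/168, b=Δ0−h0·(2M0+M1)/6=1867/168
seg 1: a=3, c=M1/2=-523/56, d=(M2−M1)/(6·1)=767/168, b=Δ1−h1·(2M1+M2)/6=149/84
seg 2: a=0, c=M2/2=61/14, d=(M3−M2)/(6·2)=-757/672, b=Δ2−h2·(2M2+M3)/6=-77/24
seg 3: a=2, c=M3/2=-269/112, d=(M4−M3)/(6·2)=269/672, b=Δ3−h3·(2M3+M4)/6=59/84
t_q=5 → seg 3, τ=1; S=2+59/84·τ+-269/112·τ²+269/672·τ³=157/224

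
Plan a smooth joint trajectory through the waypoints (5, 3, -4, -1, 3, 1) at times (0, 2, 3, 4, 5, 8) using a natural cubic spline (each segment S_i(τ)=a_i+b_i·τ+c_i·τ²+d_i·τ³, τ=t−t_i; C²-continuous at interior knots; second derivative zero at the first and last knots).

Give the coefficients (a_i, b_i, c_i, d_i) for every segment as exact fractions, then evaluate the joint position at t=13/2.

Δ: Δ0=-1, Δ1=-7, Δ2=3, Δ3=4, Δ4=-2/3
row 1: diag=6, rhs=-36; c'=1/6, d'=-6
row 2: denom=4−1·1/6=23/6; d'=(60−1·-6)/(23/6)=396/23
row 3: denom=4−1·6/23=86/23; d'=(6−1·396/23)/(86/23)=-3
row 4: denom=8−1·23/86=665/86; d'=(-28−1·-3)/(665/86)=-430/133
back: M4=-430/133
back: M3=-3−23/86·-430/133=-284/133
back: M2=396/23−6/23·-284/133=2364/133
back: M1=-6−1/6·2364/133=-1192/133
M: M0=0, M1=-1192/133, M2=2364/133, M3=-284/133, M4=-430/133, M5=0
seg 0: a=5, c=M0/2=0, d=(M1−M0)/(6·2)=-298/399, b=Δ0−h0·(2M0+M1)/6=793/399
seg 1: a=3, c=M1/2=-596/133, d=(M2−M1)/(6·1)=254/57, b=Δ1−h1·(2M1+M2)/6=-2783/399
seg 2: a=-4, c=M2/2=1182/133, d=(M3−M2)/(6·1)=-1324/399, b=Δ2−h2·(2M2+M3)/6=-1025/399
seg 3: a=-1, c=M3/2=-142/133, d=(M4−M3)/(6·1)=-73/399, b=Δ3−h3·(2M3+M4)/6=2095/399
seg 4: a=3, c=M4/2=-215/133, d=(M5−M4)/(6·3)=215/1197, b=Δ4−h4·(2M4+M5)/6=1024/399
t_q=13/2 → seg 4, τ=3/2; S=3+1024/399·τ+-215/133·τ²+215/1197·τ³=4063/1064

  seg 0: a=5 b=793/399 c=0 d=-298/399
  seg 1: a=3 b=-2783/399 c=-596/133 d=254/57
  seg 2: a=-4 b=-1025/399 c=1182/133 d=-1324/399
  seg 3: a=-1 b=2095/399 c=-142/133 d=-73/399
  seg 4: a=3 b=1024/399 c=-215/133 d=215/1197
S(13/2) = 4063/1064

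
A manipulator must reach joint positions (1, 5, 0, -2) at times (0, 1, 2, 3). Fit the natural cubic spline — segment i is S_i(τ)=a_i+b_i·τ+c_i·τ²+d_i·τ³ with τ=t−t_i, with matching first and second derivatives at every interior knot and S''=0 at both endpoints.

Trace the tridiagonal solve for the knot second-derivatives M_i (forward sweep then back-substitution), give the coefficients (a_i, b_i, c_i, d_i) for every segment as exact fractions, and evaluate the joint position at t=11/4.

Δ: Δ0=4, Δ1=-5, Δ2=-2
row 1: diag=4, rhs=-54; c'=1/4, d'=-27/2
row 2: denom=4−1·1/4=15/4; d'=(18−1·-27/2)/(15/4)=42/5
back: M2=42/5
back: M1=-27/2−1/4·42/5=-78/5
M: M0=0, M1=-78/5, M2=42/5, M3=0
seg 0: a=1, c=M0/2=0, d=(M1−M0)/(6·1)=-13/5, b=Δ0−h0·(2M0+M1)/6=33/5
seg 1: a=5, c=M1/2=-39/5, d=(M2−M1)/(6·1)=4, b=Δ1−h1·(2M1+M2)/6=-6/5
seg 2: a=0, c=M2/2=21/5, d=(M3−M2)/(6·1)=-7/5, b=Δ2−h2·(2M2+M3)/6=-24/5
t_q=11/4 → seg 2, τ=3/4; S=0+-24/5·τ+21/5·τ²+-7/5·τ³=-117/64

  seg 0: a=1 b=33/5 c=0 d=-13/5
  seg 1: a=5 b=-6/5 c=-39/5 d=4
  seg 2: a=0 b=-24/5 c=21/5 d=-7/5
S(11/4) = -117/64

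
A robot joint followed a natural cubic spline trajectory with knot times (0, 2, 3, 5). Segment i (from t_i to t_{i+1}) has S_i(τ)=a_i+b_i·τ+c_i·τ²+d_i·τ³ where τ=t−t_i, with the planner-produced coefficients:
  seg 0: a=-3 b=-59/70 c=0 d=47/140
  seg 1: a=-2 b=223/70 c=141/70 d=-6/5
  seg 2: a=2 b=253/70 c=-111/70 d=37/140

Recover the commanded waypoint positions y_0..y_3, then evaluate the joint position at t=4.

y_0=-3 y_1=-2 y_2=2 y_3=5
S(4) = 601/140

y_0 = S_0(0) = a_0 = -3
y_1 = S_1(0) = a_1 = -2
y_2 = S_2(0) = a_2 = 2
y_3 = S_2(2) = 5
t_q=4 is in segment 2 (τ=1); S_2(τ)=601/140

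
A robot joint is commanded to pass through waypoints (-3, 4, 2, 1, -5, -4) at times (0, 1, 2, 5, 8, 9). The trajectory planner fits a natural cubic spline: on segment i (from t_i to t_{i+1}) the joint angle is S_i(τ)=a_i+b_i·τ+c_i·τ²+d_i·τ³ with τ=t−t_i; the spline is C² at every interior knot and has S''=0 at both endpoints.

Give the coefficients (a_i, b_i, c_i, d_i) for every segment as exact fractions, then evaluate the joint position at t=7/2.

  seg 0: a=-3 b=22691/2409 c=0 d=-5828/2409
  seg 1: a=4 b=5207/2409 c=-5828/803 d=7459/2409
  seg 2: a=2 b=-7384/2409 c=1631/803 d=-8098/21681
  seg 3: a=1 b=-2320/2409 c=-3205/2409 d=647/1971
  seg 4: a=-5 b=-199/2409 c=1304/803 d=-1304/2409
S(7/2) = 1143/1606

Δ: Δ0=7, Δ1=-2, Δ2=-1/3, Δ3=-2, Δ4=1
row 1: diag=4, rhs=-54; c'=1/4, d'=-27/2
row 2: denom=8−1·1/4=31/4; d'=(10−1·-27/2)/(31/4)=94/31
row 3: denom=12−3·12/31=336/31; d'=(-10−3·94/31)/(336/31)=-37/21
row 4: denom=8−3·31/112=803/112; d'=(18−3·-37/21)/(803/112)=2608/803
back: M4=2608/803
back: M3=-37/21−31/112·2608/803=-6410/2409
back: M2=94/31−12/31·-6410/2409=3262/803
back: M1=-27/2−1/4·3262/803=-11656/803
M: M0=0, M1=-11656/803, M2=3262/803, M3=-6410/2409, M4=2608/803, M5=0
seg 0: a=-3, c=M0/2=0, d=(M1−M0)/(6·1)=-5828/2409, b=Δ0−h0·(2M0+M1)/6=22691/2409
seg 1: a=4, c=M1/2=-5828/803, d=(M2−M1)/(6·1)=7459/2409, b=Δ1−h1·(2M1+M2)/6=5207/2409
seg 2: a=2, c=M2/2=1631/803, d=(M3−M2)/(6·3)=-8098/21681, b=Δ2−h2·(2M2+M3)/6=-7384/2409
seg 3: a=1, c=M3/2=-3205/2409, d=(M4−M3)/(6·3)=647/1971, b=Δ3−h3·(2M3+M4)/6=-2320/2409
seg 4: a=-5, c=M4/2=1304/803, d=(M5−M4)/(6·1)=-1304/2409, b=Δ4−h4·(2M4+M5)/6=-199/2409
t_q=7/2 → seg 2, τ=3/2; S=2+-7384/2409·τ+1631/803·τ²+-8098/21681·τ³=1143/1606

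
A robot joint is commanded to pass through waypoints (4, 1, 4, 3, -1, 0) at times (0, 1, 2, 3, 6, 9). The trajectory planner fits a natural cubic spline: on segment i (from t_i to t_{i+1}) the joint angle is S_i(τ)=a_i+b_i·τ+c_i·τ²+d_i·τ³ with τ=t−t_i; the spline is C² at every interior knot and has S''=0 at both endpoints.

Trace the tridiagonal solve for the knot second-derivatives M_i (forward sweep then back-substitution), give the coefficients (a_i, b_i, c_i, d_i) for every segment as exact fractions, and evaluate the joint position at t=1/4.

  seg 0: a=4 b=-2042/419 c=0 d=785/419
  seg 1: a=1 b=313/419 c=2355/419 d=-1411/419
  seg 2: a=4 b=790/419 c=-1878/419 d=669/419
  seg 3: a=3 b=-959/419 c=129/419 d=40/11313
  seg 4: a=-1 b=-145/419 c=427/1257 d=-427/11313
S(1/4) = 75377/26816

Δ: Δ0=-3, Δ1=3, Δ2=-1, Δ3=-4/3, Δ4=1/3
row 1: diag=4, rhs=36; c'=1/4, d'=9
row 2: denom=4−1·1/4=15/4; d'=(-24−1·9)/(15/4)=-44/5
row 3: denom=8−1·4/15=116/15; d'=(-2−1·-44/5)/(116/15)=51/58
row 4: denom=12−3·45/116=1257/116; d'=(10−3·51/58)/(1257/116)=854/1257
back: M4=854/1257
back: M3=51/58−45/116·854/1257=258/419
back: M2=-44/5−4/15·258/419=-3756/419
back: M1=9−1/4·-3756/419=4710/419
M: M0=0, M1=4710/419, M2=-3756/419, M3=258/419, M4=854/1257, M5=0
seg 0: a=4, c=M0/2=0, d=(M1−M0)/(6·1)=785/419, b=Δ0−h0·(2M0+M1)/6=-2042/419
seg 1: a=1, c=M1/2=2355/419, d=(M2−M1)/(6·1)=-1411/419, b=Δ1−h1·(2M1+M2)/6=313/419
seg 2: a=4, c=M2/2=-1878/419, d=(M3−M2)/(6·1)=669/419, b=Δ2−h2·(2M2+M3)/6=790/419
seg 3: a=3, c=M3/2=129/419, d=(M4−M3)/(6·3)=40/11313, b=Δ3−h3·(2M3+M4)/6=-959/419
seg 4: a=-1, c=M4/2=427/1257, d=(M5−M4)/(6·3)=-427/11313, b=Δ4−h4·(2M4+M5)/6=-145/419
t_q=1/4 → seg 0, τ=1/4; S=4+-2042/419·τ+0·τ²+785/419·τ³=75377/26816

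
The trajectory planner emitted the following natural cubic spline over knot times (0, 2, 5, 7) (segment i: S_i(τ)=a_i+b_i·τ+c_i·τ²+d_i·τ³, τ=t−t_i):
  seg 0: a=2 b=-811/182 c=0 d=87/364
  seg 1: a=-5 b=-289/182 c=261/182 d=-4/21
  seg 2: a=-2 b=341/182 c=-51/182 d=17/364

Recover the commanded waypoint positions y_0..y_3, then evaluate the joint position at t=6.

y_0 = S_0(0) = a_0 = 2
y_1 = S_1(0) = a_1 = -5
y_2 = S_2(0) = a_2 = -2
y_3 = S_2(2) = 1
t_q=6 is in segment 2 (τ=1); S_2(τ)=-131/364

y_0=2 y_1=-5 y_2=-2 y_3=1
S(6) = -131/364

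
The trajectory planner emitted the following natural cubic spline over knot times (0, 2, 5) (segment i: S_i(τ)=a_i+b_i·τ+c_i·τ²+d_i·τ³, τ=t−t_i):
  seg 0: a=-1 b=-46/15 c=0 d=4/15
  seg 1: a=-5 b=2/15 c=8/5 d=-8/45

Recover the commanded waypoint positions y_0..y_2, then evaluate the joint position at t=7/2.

y_0=-1 y_1=-5 y_2=5
S(7/2) = -9/5

y_0 = S_0(0) = a_0 = -1
y_1 = S_1(0) = a_1 = -5
y_2 = S_1(3) = 5
t_q=7/2 is in segment 1 (τ=3/2); S_1(τ)=-9/5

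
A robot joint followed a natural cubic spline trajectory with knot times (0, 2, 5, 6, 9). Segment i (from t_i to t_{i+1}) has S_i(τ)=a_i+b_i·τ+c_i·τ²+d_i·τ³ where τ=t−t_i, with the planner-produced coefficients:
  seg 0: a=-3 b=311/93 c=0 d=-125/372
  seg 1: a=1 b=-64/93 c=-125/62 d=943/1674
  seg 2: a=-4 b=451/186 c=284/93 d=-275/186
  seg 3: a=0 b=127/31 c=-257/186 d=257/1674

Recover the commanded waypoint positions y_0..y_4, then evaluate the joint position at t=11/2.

y_0=-3 y_1=1 y_2=-4 y_3=0 y_4=4
S(11/2) = -3287/1488

y_0 = S_0(0) = a_0 = -3
y_1 = S_1(0) = a_1 = 1
y_2 = S_2(0) = a_2 = -4
y_3 = S_3(0) = a_3 = 0
y_4 = S_3(3) = 4
t_q=11/2 is in segment 2 (τ=1/2); S_2(τ)=-3287/1488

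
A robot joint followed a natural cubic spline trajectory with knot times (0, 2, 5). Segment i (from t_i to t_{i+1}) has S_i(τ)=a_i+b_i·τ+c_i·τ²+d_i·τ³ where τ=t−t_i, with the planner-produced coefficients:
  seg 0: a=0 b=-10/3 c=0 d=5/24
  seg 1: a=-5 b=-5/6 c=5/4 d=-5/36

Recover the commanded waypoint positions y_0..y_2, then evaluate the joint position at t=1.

y_0=0 y_1=-5 y_2=0
S(1) = -25/8

y_0 = S_0(0) = a_0 = 0
y_1 = S_1(0) = a_1 = -5
y_2 = S_1(3) = 0
t_q=1 is in segment 0 (τ=1); S_0(τ)=-25/8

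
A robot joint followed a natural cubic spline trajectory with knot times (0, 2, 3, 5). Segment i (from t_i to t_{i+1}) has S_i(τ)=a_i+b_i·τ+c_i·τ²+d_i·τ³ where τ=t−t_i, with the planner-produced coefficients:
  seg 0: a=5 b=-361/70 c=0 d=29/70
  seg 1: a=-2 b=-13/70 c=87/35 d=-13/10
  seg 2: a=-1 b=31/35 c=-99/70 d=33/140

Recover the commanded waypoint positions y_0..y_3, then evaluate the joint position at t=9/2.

y_0 = S_0(0) = a_0 = 5
y_1 = S_1(0) = a_1 = -2
y_2 = S_2(0) = a_2 = -1
y_3 = S_2(2) = -3
t_q=9/2 is in segment 2 (τ=3/2); S_2(τ)=-461/224

y_0=5 y_1=-2 y_2=-1 y_3=-3
S(9/2) = -461/224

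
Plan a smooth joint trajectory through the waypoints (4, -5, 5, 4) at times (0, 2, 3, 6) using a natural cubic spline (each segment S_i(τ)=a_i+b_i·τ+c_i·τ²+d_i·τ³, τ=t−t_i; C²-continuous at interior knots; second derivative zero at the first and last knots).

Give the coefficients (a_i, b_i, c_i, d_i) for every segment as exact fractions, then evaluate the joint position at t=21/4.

Δ: Δ0=-9/2, Δ1=10, Δ2=-1/3
row 1: diag=6, rhs=87; c'=1/6, d'=29/2
row 2: denom=8−1·1/6=47/6; d'=(-62−1·29/2)/(47/6)=-459/47
back: M2=-459/47
back: M1=29/2−1/6·-459/47=758/47
M: M0=0, M1=758/47, M2=-459/47, M3=0
seg 0: a=4, c=M0/2=0, d=(M1−M0)/(6·2)=379/282, b=Δ0−h0·(2M0+M1)/6=-2785/282
seg 1: a=-5, c=M1/2=379/47, d=(M2−M1)/(6·1)=-1217/282, b=Δ1−h1·(2M1+M2)/6=1763/282
seg 2: a=5, c=M2/2=-459/94, d=(M3−M2)/(6·3)=51/94, b=Δ2−h2·(2M2+M3)/6=1330/141
t_q=21/4 → seg 2, τ=9/4; S=5+1330/141·τ+-459/94·τ²+51/94·τ³=46223/6016

  seg 0: a=4 b=-2785/282 c=0 d=379/282
  seg 1: a=-5 b=1763/282 c=379/47 d=-1217/282
  seg 2: a=5 b=1330/141 c=-459/94 d=51/94
S(21/4) = 46223/6016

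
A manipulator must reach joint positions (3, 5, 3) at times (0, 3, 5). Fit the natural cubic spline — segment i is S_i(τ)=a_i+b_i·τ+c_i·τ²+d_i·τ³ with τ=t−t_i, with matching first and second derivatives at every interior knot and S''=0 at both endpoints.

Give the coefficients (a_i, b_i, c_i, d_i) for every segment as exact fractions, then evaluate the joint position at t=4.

Δ: Δ0=2/3, Δ1=-1
row 1: diag=10, rhs=-10; c'=1/5, d'=-1
back: M1=-1
M: M0=0, M1=-1, M2=0
seg 0: a=3, c=M0/2=0, d=(M1−M0)/(6·3)=-1/18, b=Δ0−h0·(2M0+M1)/6=7/6
seg 1: a=5, c=M1/2=-1/2, d=(M2−M1)/(6·2)=1/12, b=Δ1−h1·(2M1+M2)/6=-1/3
t_q=4 → seg 1, τ=1; S=5+-1/3·τ+-1/2·τ²+1/12·τ³=17/4

  seg 0: a=3 b=7/6 c=0 d=-1/18
  seg 1: a=5 b=-1/3 c=-1/2 d=1/12
S(4) = 17/4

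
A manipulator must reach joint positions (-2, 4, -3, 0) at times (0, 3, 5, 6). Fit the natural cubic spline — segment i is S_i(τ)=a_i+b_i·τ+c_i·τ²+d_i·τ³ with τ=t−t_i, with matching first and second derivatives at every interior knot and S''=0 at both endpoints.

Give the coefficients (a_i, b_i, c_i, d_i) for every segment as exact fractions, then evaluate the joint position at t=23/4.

  seg 0: a=-2 b=125/28 c=0 d=-23/84
  seg 1: a=4 b=-41/14 c=-69/28 d=61/56
  seg 2: a=-3 b=2/7 c=57/14 d=-19/14
S(23/4) = -957/896

Δ: Δ0=2, Δ1=-7/2, Δ2=3
row 1: diag=10, rhs=-33; c'=1/5, d'=-33/10
row 2: denom=6−2·1/5=28/5; d'=(39−2·-33/10)/(28/5)=57/7
back: M2=57/7
back: M1=-33/10−1/5·57/7=-69/14
M: M0=0, M1=-69/14, M2=57/7, M3=0
seg 0: a=-2, c=M0/2=0, d=(M1−M0)/(6·3)=-23/84, b=Δ0−h0·(2M0+M1)/6=125/28
seg 1: a=4, c=M1/2=-69/28, d=(M2−M1)/(6·2)=61/56, b=Δ1−h1·(2M1+M2)/6=-41/14
seg 2: a=-3, c=M2/2=57/14, d=(M3−M2)/(6·1)=-19/14, b=Δ2−h2·(2M2+M3)/6=2/7
t_q=23/4 → seg 2, τ=3/4; S=-3+2/7·τ+57/14·τ²+-19/14·τ³=-957/896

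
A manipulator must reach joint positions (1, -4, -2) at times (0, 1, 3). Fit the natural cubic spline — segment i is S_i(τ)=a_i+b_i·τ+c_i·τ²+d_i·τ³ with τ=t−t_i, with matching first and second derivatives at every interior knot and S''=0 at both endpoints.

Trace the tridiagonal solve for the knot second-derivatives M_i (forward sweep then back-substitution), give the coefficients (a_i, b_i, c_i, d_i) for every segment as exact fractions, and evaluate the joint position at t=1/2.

Δ: Δ0=-5, Δ1=1
row 1: diag=6, rhs=36; c'=1/3, d'=6
back: M1=6
M: M0=0, M1=6, M2=0
seg 0: a=1, c=M0/2=0, d=(M1−M0)/(6·1)=1, b=Δ0−h0·(2M0+M1)/6=-6
seg 1: a=-4, c=M1/2=3, d=(M2−M1)/(6·2)=-1/2, b=Δ1−h1·(2M1+M2)/6=-3
t_q=1/2 → seg 0, τ=1/2; S=1+-6·τ+0·τ²+1·τ³=-15/8

  seg 0: a=1 b=-6 c=0 d=1
  seg 1: a=-4 b=-3 c=3 d=-1/2
S(1/2) = -15/8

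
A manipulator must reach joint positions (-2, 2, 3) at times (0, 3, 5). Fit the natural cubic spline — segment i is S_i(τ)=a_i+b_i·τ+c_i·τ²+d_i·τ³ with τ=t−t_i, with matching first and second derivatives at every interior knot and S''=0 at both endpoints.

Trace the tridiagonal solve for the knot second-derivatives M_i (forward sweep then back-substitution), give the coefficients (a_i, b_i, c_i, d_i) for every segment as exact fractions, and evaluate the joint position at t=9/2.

Δ: Δ0=4/3, Δ1=1/2
row 1: diag=10, rhs=-5; c'=1/5, d'=-1/2
back: M1=-1/2
M: M0=0, M1=-1/2, M2=0
seg 0: a=-2, c=M0/2=0, d=(M1−M0)/(6·3)=-1/36, b=Δ0−h0·(2M0+M1)/6=19/12
seg 1: a=2, c=M1/2=-1/4, d=(M2−M1)/(6·2)=1/24, b=Δ1−h1·(2M1+M2)/6=5/6
t_q=9/2 → seg 1, τ=3/2; S=2+5/6·τ+-1/4·τ²+1/24·τ³=181/64

  seg 0: a=-2 b=19/12 c=0 d=-1/36
  seg 1: a=2 b=5/6 c=-1/4 d=1/24
S(9/2) = 181/64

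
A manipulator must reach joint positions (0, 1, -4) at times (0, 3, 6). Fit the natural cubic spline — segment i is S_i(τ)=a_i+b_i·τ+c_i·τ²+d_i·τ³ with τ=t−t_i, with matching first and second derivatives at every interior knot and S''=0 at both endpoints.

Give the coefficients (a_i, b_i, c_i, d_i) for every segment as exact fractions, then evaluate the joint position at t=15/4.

Δ: Δ0=1/3, Δ1=-5/3
row 1: diag=12, rhs=-12; c'=1/4, d'=-1
back: M1=-1
M: M0=0, M1=-1, M2=0
seg 0: a=0, c=M0/2=0, d=(M1−M0)/(6·3)=-1/18, b=Δ0−h0·(2M0+M1)/6=5/6
seg 1: a=1, c=M1/2=-1/2, d=(M2−M1)/(6·3)=1/18, b=Δ1−h1·(2M1+M2)/6=-2/3
t_q=15/4 → seg 1, τ=3/4; S=1+-2/3·τ+-1/2·τ²+1/18·τ³=31/128

  seg 0: a=0 b=5/6 c=0 d=-1/18
  seg 1: a=1 b=-2/3 c=-1/2 d=1/18
S(15/4) = 31/128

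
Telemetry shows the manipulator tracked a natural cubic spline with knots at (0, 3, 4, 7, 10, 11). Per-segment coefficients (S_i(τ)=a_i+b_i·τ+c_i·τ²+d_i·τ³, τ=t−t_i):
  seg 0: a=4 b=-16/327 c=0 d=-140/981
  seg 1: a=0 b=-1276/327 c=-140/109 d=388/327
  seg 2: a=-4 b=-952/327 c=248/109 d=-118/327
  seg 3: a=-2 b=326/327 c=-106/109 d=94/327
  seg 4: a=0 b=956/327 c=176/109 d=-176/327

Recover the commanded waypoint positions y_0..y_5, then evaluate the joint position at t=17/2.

y_0=4 y_1=0 y_2=-4 y_3=-2 y_4=0 y_5=4
S(17/2) = -751/436

y_0 = S_0(0) = a_0 = 4
y_1 = S_1(0) = a_1 = 0
y_2 = S_2(0) = a_2 = -4
y_3 = S_3(0) = a_3 = -2
y_4 = S_4(0) = a_4 = 0
y_5 = S_4(1) = 4
t_q=17/2 is in segment 3 (τ=3/2); S_3(τ)=-751/436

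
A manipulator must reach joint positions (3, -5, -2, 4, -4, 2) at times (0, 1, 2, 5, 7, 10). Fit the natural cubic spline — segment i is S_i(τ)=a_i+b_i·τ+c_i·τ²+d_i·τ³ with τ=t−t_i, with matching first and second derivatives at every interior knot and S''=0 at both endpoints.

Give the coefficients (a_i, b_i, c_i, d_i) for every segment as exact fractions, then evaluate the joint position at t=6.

Δ: Δ0=-8, Δ1=3, Δ2=2, Δ3=-4, Δ4=2
row 1: diag=4, rhs=66; c'=1/4, d'=33/2
row 2: denom=8−1·1/4=31/4; d'=(-6−1·33/2)/(31/4)=-90/31
row 3: denom=10−3·12/31=274/31; d'=(-36−3·-90/31)/(274/31)=-423/137
row 4: denom=10−2·31/137=1308/137; d'=(36−2·-423/137)/(1308/137)=963/218
back: M4=963/218
back: M3=-423/137−31/137·963/218=-891/218
back: M2=-90/31−12/31·-891/218=-144/109
back: M1=33/2−1/4·-144/109=3669/218
M: M0=0, M1=3669/218, M2=-144/109, M3=-891/218, M4=963/218, M5=0
seg 0: a=3, c=M0/2=0, d=(M1−M0)/(6·1)=1223/436, b=Δ0−h0·(2M0+M1)/6=-4711/436
seg 1: a=-5, c=M1/2=3669/436, d=(M2−M1)/(6·1)=-1319/436, b=Δ1−h1·(2M1+M2)/6=-521/218
seg 2: a=-2, c=M2/2=-72/109, d=(M3−M2)/(6·3)=-67/436, b=Δ2−h2·(2M2+M3)/6=2339/436
seg 3: a=4, c=M3/2=-891/436, d=(M4−M3)/(6·2)=309/436, b=Δ3−h3·(2M3+M4)/6=-599/218
seg 4: a=-4, c=M4/2=963/436, d=(M5−M4)/(6·3)=-107/436, b=Δ4−h4·(2M4+M5)/6=-527/218
t_q=6 → seg 3, τ=1; S=4+-599/218·τ+-891/436·τ²+309/436·τ³=-9/109

  seg 0: a=3 b=-4711/436 c=0 d=1223/436
  seg 1: a=-5 b=-521/218 c=3669/436 d=-1319/436
  seg 2: a=-2 b=2339/436 c=-72/109 d=-67/436
  seg 3: a=4 b=-599/218 c=-891/436 d=309/436
  seg 4: a=-4 b=-527/218 c=963/436 d=-107/436
S(6) = -9/109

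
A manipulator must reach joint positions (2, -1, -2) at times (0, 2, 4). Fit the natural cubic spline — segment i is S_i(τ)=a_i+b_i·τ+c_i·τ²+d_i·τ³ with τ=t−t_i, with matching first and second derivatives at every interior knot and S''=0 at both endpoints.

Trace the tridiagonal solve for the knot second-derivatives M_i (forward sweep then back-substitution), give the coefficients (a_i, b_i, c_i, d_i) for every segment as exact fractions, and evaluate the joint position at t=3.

  seg 0: a=2 b=-7/4 c=0 d=1/16
  seg 1: a=-1 b=-1 c=3/8 d=-1/16
S(3) = -27/16

Δ: Δ0=-3/2, Δ1=-1/2
row 1: diag=8, rhs=6; c'=1/4, d'=3/4
back: M1=3/4
M: M0=0, M1=3/4, M2=0
seg 0: a=2, c=M0/2=0, d=(M1−M0)/(6·2)=1/16, b=Δ0−h0·(2M0+M1)/6=-7/4
seg 1: a=-1, c=M1/2=3/8, d=(M2−M1)/(6·2)=-1/16, b=Δ1−h1·(2M1+M2)/6=-1
t_q=3 → seg 1, τ=1; S=-1+-1·τ+3/8·τ²+-1/16·τ³=-27/16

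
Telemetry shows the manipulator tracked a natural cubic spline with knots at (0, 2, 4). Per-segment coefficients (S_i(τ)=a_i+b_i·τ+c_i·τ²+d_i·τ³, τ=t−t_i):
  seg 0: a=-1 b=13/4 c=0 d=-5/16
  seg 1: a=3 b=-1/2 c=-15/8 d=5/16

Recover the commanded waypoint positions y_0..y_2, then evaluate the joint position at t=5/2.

y_0 = S_0(0) = a_0 = -1
y_1 = S_1(0) = a_1 = 3
y_2 = S_1(2) = -3
t_q=5/2 is in segment 1 (τ=1/2); S_1(τ)=297/128

y_0=-1 y_1=3 y_2=-3
S(5/2) = 297/128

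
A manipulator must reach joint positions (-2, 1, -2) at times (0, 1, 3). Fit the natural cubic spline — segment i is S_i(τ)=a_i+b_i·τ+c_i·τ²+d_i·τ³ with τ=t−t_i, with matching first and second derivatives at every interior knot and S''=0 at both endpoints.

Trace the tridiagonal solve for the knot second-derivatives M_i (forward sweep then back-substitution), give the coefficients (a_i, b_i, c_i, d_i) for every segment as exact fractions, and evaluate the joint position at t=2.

  seg 0: a=-2 b=15/4 c=0 d=-3/4
  seg 1: a=1 b=3/2 c=-9/4 d=3/8
S(2) = 5/8

Δ: Δ0=3, Δ1=-3/2
row 1: diag=6, rhs=-27; c'=1/3, d'=-9/2
back: M1=-9/2
M: M0=0, M1=-9/2, M2=0
seg 0: a=-2, c=M0/2=0, d=(M1−M0)/(6·1)=-3/4, b=Δ0−h0·(2M0+M1)/6=15/4
seg 1: a=1, c=M1/2=-9/4, d=(M2−M1)/(6·2)=3/8, b=Δ1−h1·(2M1+M2)/6=3/2
t_q=2 → seg 1, τ=1; S=1+3/2·τ+-9/4·τ²+3/8·τ³=5/8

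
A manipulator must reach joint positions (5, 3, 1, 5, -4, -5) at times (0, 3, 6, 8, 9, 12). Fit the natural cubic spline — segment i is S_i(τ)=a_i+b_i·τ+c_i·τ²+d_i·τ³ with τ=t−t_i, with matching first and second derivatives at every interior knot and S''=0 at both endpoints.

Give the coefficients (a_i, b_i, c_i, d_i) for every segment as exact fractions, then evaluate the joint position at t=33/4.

Δ: Δ0=-2/3, Δ1=-2/3, Δ2=2, Δ3=-9, Δ4=-1/3
row 1: diag=12, rhs=0; c'=1/4, d'=0
row 2: denom=10−3·1/4=37/4; d'=(16−3·0)/(37/4)=64/37
row 3: denom=6−2·8/37=206/37; d'=(-66−2·64/37)/(206/37)=-1285/103
row 4: denom=8−1·37/206=1611/206; d'=(52−1·-1285/103)/(1611/206)=13282/1611
back: M4=13282/1611
back: M3=-1285/103−37/206·13282/1611=-22484/1611
back: M2=64/37−8/37·-22484/1611=7648/1611
back: M1=0−1/4·7648/1611=-1912/1611
M: M0=0, M1=-1912/1611, M2=7648/1611, M3=-22484/1611, M4=13282/1611, M5=0
seg 0: a=5, c=M0/2=0, d=(M1−M0)/(6·3)=-956/14499, b=Δ0−h0·(2M0+M1)/6=-118/1611
seg 1: a=3, c=M1/2=-956/1611, d=(M2−M1)/(6·3)=4780/14499, b=Δ1−h1·(2M1+M2)/6=-2986/1611
seg 2: a=1, c=M2/2=3824/1611, d=(M3−M2)/(6·2)=-279/179, b=Δ2−h2·(2M2+M3)/6=5618/1611
seg 3: a=5, c=M3/2=-11242/1611, d=(M4−M3)/(6·1)=1987/537, b=Δ3−h3·(2M3+M4)/6=-9218/1611
seg 4: a=-4, c=M4/2=6641/1611, d=(M5−M4)/(6·3)=-6641/14499, b=Δ4−h4·(2M4+M5)/6=-13819/1611
t_q=33/4 → seg 3, τ=1/4; S=5+-9218/1611·τ+-11242/1611·τ²+1987/537·τ³=109675/34368

  seg 0: a=5 b=-118/1611 c=0 d=-956/14499
  seg 1: a=3 b=-2986/1611 c=-956/1611 d=4780/14499
  seg 2: a=1 b=5618/1611 c=3824/1611 d=-279/179
  seg 3: a=5 b=-9218/1611 c=-11242/1611 d=1987/537
  seg 4: a=-4 b=-13819/1611 c=6641/1611 d=-6641/14499
S(33/4) = 109675/34368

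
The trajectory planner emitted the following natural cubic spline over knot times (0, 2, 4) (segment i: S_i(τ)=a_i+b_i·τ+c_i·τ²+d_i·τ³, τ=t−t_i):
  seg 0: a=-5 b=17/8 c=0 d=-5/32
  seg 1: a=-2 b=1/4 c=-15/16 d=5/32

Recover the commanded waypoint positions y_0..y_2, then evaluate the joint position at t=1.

y_0 = S_0(0) = a_0 = -5
y_1 = S_1(0) = a_1 = -2
y_2 = S_1(2) = -4
t_q=1 is in segment 0 (τ=1); S_0(τ)=-97/32

y_0=-5 y_1=-2 y_2=-4
S(1) = -97/32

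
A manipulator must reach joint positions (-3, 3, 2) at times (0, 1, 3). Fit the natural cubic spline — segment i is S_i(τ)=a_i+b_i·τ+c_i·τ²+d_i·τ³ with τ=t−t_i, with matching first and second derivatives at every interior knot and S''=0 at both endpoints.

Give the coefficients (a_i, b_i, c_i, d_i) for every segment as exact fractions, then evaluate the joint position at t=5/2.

  seg 0: a=-3 b=85/12 c=0 d=-13/12
  seg 1: a=3 b=23/6 c=-13/4 d=13/24
S(5/2) = 209/64

Δ: Δ0=6, Δ1=-1/2
row 1: diag=6, rhs=-39; c'=1/3, d'=-13/2
back: M1=-13/2
M: M0=0, M1=-13/2, M2=0
seg 0: a=-3, c=M0/2=0, d=(M1−M0)/(6·1)=-13/12, b=Δ0−h0·(2M0+M1)/6=85/12
seg 1: a=3, c=M1/2=-13/4, d=(M2−M1)/(6·2)=13/24, b=Δ1−h1·(2M1+M2)/6=23/6
t_q=5/2 → seg 1, τ=3/2; S=3+23/6·τ+-13/4·τ²+13/24·τ³=209/64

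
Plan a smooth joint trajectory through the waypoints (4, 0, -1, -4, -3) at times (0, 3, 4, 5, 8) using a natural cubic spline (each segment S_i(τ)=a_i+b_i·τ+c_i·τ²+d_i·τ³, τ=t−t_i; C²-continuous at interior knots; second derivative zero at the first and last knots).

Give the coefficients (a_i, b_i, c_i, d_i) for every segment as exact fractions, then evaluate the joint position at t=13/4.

  seg 0: a=4 b=-409/240 c=0 d=89/2160
  seg 1: a=0 b=-71/120 c=89/240 d=-187/240
  seg 2: a=-1 b=-35/16 c=-59/30 d=277/240
  seg 3: a=-4 b=-319/120 c=359/240 d=-359/2160
S(13/4) = -701/5120

Δ: Δ0=-4/3, Δ1=-1, Δ2=-3, Δ3=1/3
row 1: diag=8, rhs=2; c'=1/8, d'=1/4
row 2: denom=4−1·1/8=31/8; d'=(-12−1·1/4)/(31/8)=-98/31
row 3: denom=8−1·8/31=240/31; d'=(20−1·-98/31)/(240/31)=359/120
back: M3=359/120
back: M2=-98/31−8/31·359/120=-59/15
back: M1=1/4−1/8·-59/15=89/120
M: M0=0, M1=89/120, M2=-59/15, M3=359/120, M4=0
seg 0: a=4, c=M0/2=0, d=(M1−M0)/(6·3)=89/2160, b=Δ0−h0·(2M0+M1)/6=-409/240
seg 1: a=0, c=M1/2=89/240, d=(M2−M1)/(6·1)=-187/240, b=Δ1−h1·(2M1+M2)/6=-71/120
seg 2: a=-1, c=M2/2=-59/30, d=(M3−M2)/(6·1)=277/240, b=Δ2−h2·(2M2+M3)/6=-35/16
seg 3: a=-4, c=M3/2=359/240, d=(M4−M3)/(6·3)=-359/2160, b=Δ3−h3·(2M3+M4)/6=-319/120
t_q=13/4 → seg 1, τ=1/4; S=0+-71/120·τ+89/240·τ²+-187/240·τ³=-701/5120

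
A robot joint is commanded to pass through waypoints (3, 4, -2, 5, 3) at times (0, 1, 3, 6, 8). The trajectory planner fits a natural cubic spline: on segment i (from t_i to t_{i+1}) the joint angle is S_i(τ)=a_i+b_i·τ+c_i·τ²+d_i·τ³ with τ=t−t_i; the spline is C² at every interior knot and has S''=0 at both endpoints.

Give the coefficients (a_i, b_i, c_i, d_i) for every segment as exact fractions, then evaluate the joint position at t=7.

Δ: Δ0=1, Δ1=-3, Δ2=7/3, Δ3=-1
row 1: diag=6, rhs=-24; c'=1/3, d'=-4
row 2: denom=10−2·1/3=28/3; d'=(32−2·-4)/(28/3)=30/7
row 3: denom=10−3·9/28=253/28; d'=(-20−3·30/7)/(253/28)=-40/11
back: M3=-40/11
back: M2=30/7−9/28·-40/11=60/11
back: M1=-4−1/3·60/11=-64/11
M: M0=0, M1=-64/11, M2=60/11, M3=-40/11, M4=0
seg 0: a=3, c=M0/2=0, d=(M1−M0)/(6·1)=-32/33, b=Δ0−h0·(2M0+M1)/6=65/33
seg 1: a=4, c=M1/2=-32/11, d=(M2−M1)/(6·2)=31/33, b=Δ1−h1·(2M1+M2)/6=-31/33
seg 2: a=-2, c=M2/2=30/11, d=(M3−M2)/(6·3)=-50/99, b=Δ2−h2·(2M2+M3)/6=-43/33
seg 3: a=5, c=M3/2=-20/11, d=(M4−M3)/(6·2)=10/33, b=Δ3−h3·(2M3+M4)/6=47/33
t_q=7 → seg 3, τ=1; S=5+47/33·τ+-20/11·τ²+10/33·τ³=54/11

  seg 0: a=3 b=65/33 c=0 d=-32/33
  seg 1: a=4 b=-31/33 c=-32/11 d=31/33
  seg 2: a=-2 b=-43/33 c=30/11 d=-50/99
  seg 3: a=5 b=47/33 c=-20/11 d=10/33
S(7) = 54/11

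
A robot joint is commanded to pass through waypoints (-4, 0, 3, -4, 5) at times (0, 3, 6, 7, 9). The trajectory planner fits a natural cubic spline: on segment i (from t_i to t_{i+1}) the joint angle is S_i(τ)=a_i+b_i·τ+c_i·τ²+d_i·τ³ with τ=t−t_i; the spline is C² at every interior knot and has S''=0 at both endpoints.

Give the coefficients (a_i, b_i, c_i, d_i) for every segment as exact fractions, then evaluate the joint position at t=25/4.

Δ: Δ0=4/3, Δ1=1, Δ2=-7, Δ3=9/2
row 1: diag=12, rhs=-2; c'=1/4, d'=-1/6
row 2: denom=8−3·1/4=29/4; d'=(-48−3·-1/6)/(29/4)=-190/29
row 3: denom=6−1·4/29=170/29; d'=(69−1·-190/29)/(170/29)=2191/170
back: M3=2191/170
back: M2=-190/29−4/29·2191/170=-708/85
back: M1=-1/6−1/4·-708/85=977/510
M: M0=0, M1=977/510, M2=-708/85, M3=2191/170, M4=0
seg 0: a=-4, c=M0/2=0, d=(M1−M0)/(6·3)=977/9180, b=Δ0−h0·(2M0+M1)/6=383/1020
seg 1: a=0, c=M1/2=977/1020, d=(M2−M1)/(6·3)=-1045/1836, b=Δ1−h1·(2M1+M2)/6=1657/510
seg 2: a=3, c=M2/2=-354/85, d=(M3−M2)/(6·1)=3607/1020, b=Δ2−h2·(2M2+M3)/6=-6499/1020
seg 3: a=-4, c=M3/2=2191/340, d=(M4−M3)/(6·2)=-2191/2040, b=Δ3−h3·(2M3+M4)/6=-2087/510
t_q=25/4 → seg 2, τ=1/4; S=3+-6499/1020·τ+-354/85·τ²+3607/1020·τ³=26157/21760

  seg 0: a=-4 b=383/1020 c=0 d=977/9180
  seg 1: a=0 b=1657/510 c=977/1020 d=-1045/1836
  seg 2: a=3 b=-6499/1020 c=-354/85 d=3607/1020
  seg 3: a=-4 b=-2087/510 c=2191/340 d=-2191/2040
S(25/4) = 26157/21760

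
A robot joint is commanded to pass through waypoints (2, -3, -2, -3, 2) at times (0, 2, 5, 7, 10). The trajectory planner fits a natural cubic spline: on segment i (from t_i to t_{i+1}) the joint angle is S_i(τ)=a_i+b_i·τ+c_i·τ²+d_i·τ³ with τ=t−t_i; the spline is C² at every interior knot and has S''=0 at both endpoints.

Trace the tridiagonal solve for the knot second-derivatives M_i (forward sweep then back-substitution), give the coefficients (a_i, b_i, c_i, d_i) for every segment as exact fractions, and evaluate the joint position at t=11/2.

Δ: Δ0=-5/2, Δ1=1/3, Δ2=-1/2, Δ3=5/3
row 1: diag=10, rhs=17; c'=3/10, d'=17/10
row 2: denom=10−3·3/10=91/10; d'=(-5−3·17/10)/(91/10)=-101/91
row 3: denom=10−2·20/91=870/91; d'=(13−2·-101/91)/(870/91)=277/174
back: M3=277/174
back: M2=-101/91−20/91·277/174=-127/87
back: M1=17/10−3/10·-127/87=62/29
M: M0=0, M1=62/29, M2=-127/87, M3=277/174, M4=0
seg 0: a=2, c=M0/2=0, d=(M1−M0)/(6·2)=31/174, b=Δ0−h0·(2M0+M1)/6=-559/174
seg 1: a=-3, c=M1/2=31/29, d=(M2−M1)/(6·3)=-313/1566, b=Δ1−h1·(2M1+M2)/6=-187/174
seg 2: a=-2, c=M2/2=-127/174, d=(M3−M2)/(6·2)=59/232, b=Δ2−h2·(2M2+M3)/6=-5/87
seg 3: a=-3, c=M3/2=277/348, d=(M4−M3)/(6·3)=-277/3132, b=Δ3−h3·(2M3+M4)/6=13/174
t_q=11/2 → seg 2, τ=1/2; S=-2+-5/87·τ+-127/174·τ²+59/232·τ³=-4045/1856

  seg 0: a=2 b=-559/174 c=0 d=31/174
  seg 1: a=-3 b=-187/174 c=31/29 d=-313/1566
  seg 2: a=-2 b=-5/87 c=-127/174 d=59/232
  seg 3: a=-3 b=13/174 c=277/348 d=-277/3132
S(11/2) = -4045/1856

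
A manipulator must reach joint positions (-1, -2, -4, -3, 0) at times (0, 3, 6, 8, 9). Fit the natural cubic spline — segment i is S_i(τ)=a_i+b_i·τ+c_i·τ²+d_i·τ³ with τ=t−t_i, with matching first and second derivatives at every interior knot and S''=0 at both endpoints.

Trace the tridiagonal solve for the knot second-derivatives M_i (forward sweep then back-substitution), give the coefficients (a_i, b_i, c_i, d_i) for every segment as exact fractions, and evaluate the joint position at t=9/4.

Δ: Δ0=-1/3, Δ1=-2/3, Δ2=1/2, Δ3=3
row 1: diag=12, rhs=-2; c'=1/4, d'=-1/6
row 2: denom=10−3·1/4=37/4; d'=(7−3·-1/6)/(37/4)=30/37
row 3: denom=6−2·8/37=206/37; d'=(15−2·30/37)/(206/37)=495/206
back: M3=495/206
back: M2=30/37−8/37·495/206=30/103
back: M1=-1/6−1/4·30/103=-74/309
M: M0=0, M1=-74/309, M2=30/103, M3=495/206, M4=0
seg 0: a=-1, c=M0/2=0, d=(M1−M0)/(6·3)=-37/2781, b=Δ0−h0·(2M0+M1)/6=-22/103
seg 1: a=-2, c=M1/2=-37/309, d=(M2−M1)/(6·3)=82/2781, b=Δ1−h1·(2M1+M2)/6=-59/103
seg 2: a=-4, c=M2/2=15/103, d=(M3−M2)/(6·2)=145/824, b=Δ2−h2·(2M2+M3)/6=-51/103
seg 3: a=-3, c=M3/2=495/412, d=(M4−M3)/(6·1)=-165/412, b=Δ3−h3·(2M3+M4)/6=453/206
t_q=9/4 → seg 0, τ=9/4; S=-1+-22/103·τ+0·τ²+-37/2781·τ³=-10759/6592

  seg 0: a=-1 b=-22/103 c=0 d=-37/2781
  seg 1: a=-2 b=-59/103 c=-37/309 d=82/2781
  seg 2: a=-4 b=-51/103 c=15/103 d=145/824
  seg 3: a=-3 b=453/206 c=495/412 d=-165/412
S(9/4) = -10759/6592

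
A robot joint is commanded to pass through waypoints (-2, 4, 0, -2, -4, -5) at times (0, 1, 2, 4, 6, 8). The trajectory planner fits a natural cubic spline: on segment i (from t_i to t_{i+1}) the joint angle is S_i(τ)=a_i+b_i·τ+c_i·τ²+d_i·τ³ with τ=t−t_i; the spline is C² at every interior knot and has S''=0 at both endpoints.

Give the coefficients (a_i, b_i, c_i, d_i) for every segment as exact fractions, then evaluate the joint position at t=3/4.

Δ: Δ0=6, Δ1=-4, Δ2=-1, Δ3=-1, Δ4=-1/2
row 1: diag=4, rhs=-60; c'=1/4, d'=-15
row 2: denom=6−1·1/4=23/4; d'=(18−1·-15)/(23/4)=132/23
row 3: denom=8−2·8/23=168/23; d'=(0−2·132/23)/(168/23)=-11/7
row 4: denom=8−2·23/84=313/42; d'=(3−2·-11/7)/(313/42)=258/313
back: M4=258/313
back: M3=-11/7−23/84·258/313=-1125/626
back: M2=132/23−8/23·-1125/626=1992/313
back: M1=-15−1/4·1992/313=-5193/313
M: M0=0, M1=-5193/313, M2=1992/313, M3=-1125/626, M4=258/313, M5=0
seg 0: a=-2, c=M0/2=0, d=(M1−M0)/(6·1)=-1731/626, b=Δ0−h0·(2M0+M1)/6=5487/626
seg 1: a=4, c=M1/2=-5193/626, d=(M2−M1)/(6·1)=2395/626, b=Δ1−h1·(2M1+M2)/6=147/313
seg 2: a=0, c=M2/2=996/313, d=(M3−M2)/(6·2)=-1703/2504, b=Δ2−h2·(2M2+M3)/6=-2907/626
seg 3: a=-2, c=M3/2=-1125/1252, d=(M4−M3)/(6·2)=547/2504, b=Δ3−h3·(2M3+M4)/6=-24/313
seg 4: a=-4, c=M4/2=129/313, d=(M5−M4)/(6·2)=-43/626, b=Δ4−h4·(2M4+M5)/6=-657/626
t_q=3/4 → seg 0, τ=3/4; S=-2+5487/626·τ+0·τ²+-1731/626·τ³=136511/40064

  seg 0: a=-2 b=5487/626 c=0 d=-1731/626
  seg 1: a=4 b=147/313 c=-5193/626 d=2395/626
  seg 2: a=0 b=-2907/626 c=996/313 d=-1703/2504
  seg 3: a=-2 b=-24/313 c=-1125/1252 d=547/2504
  seg 4: a=-4 b=-657/626 c=129/313 d=-43/626
S(3/4) = 136511/40064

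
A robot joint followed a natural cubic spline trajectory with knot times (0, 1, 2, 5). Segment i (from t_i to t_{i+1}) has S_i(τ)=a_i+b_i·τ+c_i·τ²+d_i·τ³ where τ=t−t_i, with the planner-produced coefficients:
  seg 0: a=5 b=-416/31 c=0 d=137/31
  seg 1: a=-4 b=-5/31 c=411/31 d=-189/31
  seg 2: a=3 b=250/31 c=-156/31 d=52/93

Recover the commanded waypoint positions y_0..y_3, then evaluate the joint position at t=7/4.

y_0=5 y_1=-4 y_2=3 y_3=-3
S(7/4) = 1517/1984

y_0 = S_0(0) = a_0 = 5
y_1 = S_1(0) = a_1 = -4
y_2 = S_2(0) = a_2 = 3
y_3 = S_2(3) = -3
t_q=7/4 is in segment 1 (τ=3/4); S_1(τ)=1517/1984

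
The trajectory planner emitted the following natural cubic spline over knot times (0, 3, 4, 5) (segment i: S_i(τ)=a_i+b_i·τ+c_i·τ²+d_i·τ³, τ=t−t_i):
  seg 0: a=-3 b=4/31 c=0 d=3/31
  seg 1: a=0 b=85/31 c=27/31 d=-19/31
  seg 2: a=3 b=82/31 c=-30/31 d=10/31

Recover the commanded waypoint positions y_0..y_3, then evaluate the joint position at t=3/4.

y_0 = S_0(0) = a_0 = -3
y_1 = S_1(0) = a_1 = 0
y_2 = S_2(0) = a_2 = 3
y_3 = S_2(1) = 5
t_q=3/4 is in segment 0 (τ=3/4); S_0(τ)=-5679/1984

y_0=-3 y_1=0 y_2=3 y_3=5
S(3/4) = -5679/1984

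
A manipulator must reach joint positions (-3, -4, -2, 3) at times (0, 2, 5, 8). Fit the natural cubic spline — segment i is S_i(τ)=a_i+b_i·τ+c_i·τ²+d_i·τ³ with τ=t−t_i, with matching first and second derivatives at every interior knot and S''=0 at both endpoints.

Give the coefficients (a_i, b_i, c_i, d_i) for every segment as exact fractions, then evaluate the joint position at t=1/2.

  seg 0: a=-3 b=-155/222 c=0 d=11/222
  seg 1: a=-4 b=-23/222 c=11/37 d=-1/74
  seg 2: a=-2 b=146/111 c=13/74 d=-13/666
S(1/2) = -1979/592

Δ: Δ0=-1/2, Δ1=2/3, Δ2=5/3
row 1: diag=10, rhs=7; c'=3/10, d'=7/10
row 2: denom=12−3·3/10=111/10; d'=(6−3·7/10)/(111/10)=13/37
back: M2=13/37
back: M1=7/10−3/10·13/37=22/37
M: M0=0, M1=22/37, M2=13/37, M3=0
seg 0: a=-3, c=M0/2=0, d=(M1−M0)/(6·2)=11/222, b=Δ0−h0·(2M0+M1)/6=-155/222
seg 1: a=-4, c=M1/2=11/37, d=(M2−M1)/(6·3)=-1/74, b=Δ1−h1·(2M1+M2)/6=-23/222
seg 2: a=-2, c=M2/2=13/74, d=(M3−M2)/(6·3)=-13/666, b=Δ2−h2·(2M2+M3)/6=146/111
t_q=1/2 → seg 0, τ=1/2; S=-3+-155/222·τ+0·τ²+11/222·τ³=-1979/592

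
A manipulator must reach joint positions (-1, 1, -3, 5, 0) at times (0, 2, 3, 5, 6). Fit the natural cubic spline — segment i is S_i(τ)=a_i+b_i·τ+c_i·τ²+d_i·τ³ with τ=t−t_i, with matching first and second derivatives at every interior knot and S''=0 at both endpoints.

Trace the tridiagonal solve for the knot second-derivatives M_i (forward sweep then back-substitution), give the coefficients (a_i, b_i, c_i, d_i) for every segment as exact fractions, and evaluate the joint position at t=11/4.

Δ: Δ0=1, Δ1=-4, Δ2=4, Δ3=-5
row 1: diag=6, rhs=-30; c'=1/6, d'=-5
row 2: denom=6−1·1/6=35/6; d'=(48−1·-5)/(35/6)=318/35
row 3: denom=6−2·12/35=186/35; d'=(-54−2·318/35)/(186/35)=-421/31
back: M3=-421/31
back: M2=318/35−12/35·-421/31=426/31
back: M1=-5−1/6·426/31=-226/31
M: M0=0, M1=-226/31, M2=426/31, M3=-421/31, M4=0
seg 0: a=-1, c=M0/2=0, d=(M1−M0)/(6·2)=-113/186, b=Δ0−h0·(2M0+M1)/6=319/93
seg 1: a=1, c=M1/2=-113/31, d=(M2−M1)/(6·1)=326/93, b=Δ1−h1·(2M1+M2)/6=-359/93
seg 2: a=-3, c=M2/2=213/31, d=(M3−M2)/(6·2)=-847/372, b=Δ2−h2·(2M2+M3)/6=-59/93
seg 3: a=5, c=M3/2=-421/62, d=(M4−M3)/(6·1)=421/186, b=Δ3−h3·(2M3+M4)/6=-44/93
t_q=11/4 → seg 1, τ=3/4; S=1+-359/93·τ+-113/31·τ²+326/93·τ³=-2447/992

  seg 0: a=-1 b=319/93 c=0 d=-113/186
  seg 1: a=1 b=-359/93 c=-113/31 d=326/93
  seg 2: a=-3 b=-59/93 c=213/31 d=-847/372
  seg 3: a=5 b=-44/93 c=-421/62 d=421/186
S(11/4) = -2447/992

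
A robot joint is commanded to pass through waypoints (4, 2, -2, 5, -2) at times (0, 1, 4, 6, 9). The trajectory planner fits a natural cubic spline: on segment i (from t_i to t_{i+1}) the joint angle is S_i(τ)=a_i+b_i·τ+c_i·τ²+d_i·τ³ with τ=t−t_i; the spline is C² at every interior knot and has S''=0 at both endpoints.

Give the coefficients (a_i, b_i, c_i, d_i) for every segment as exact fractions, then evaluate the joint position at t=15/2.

Δ: Δ0=-2, Δ1=-4/3, Δ2=7/2, Δ3=-7/3
row 1: diag=8, rhs=4; c'=3/8, d'=1/2
row 2: denom=10−3·3/8=71/8; d'=(29−3·1/2)/(71/8)=220/71
row 3: denom=10−2·16/71=678/71; d'=(-35−2·220/71)/(678/71)=-975/226
back: M3=-975/226
back: M2=220/71−16/71·-975/226=460/113
back: M1=1/2−3/8·460/113=-116/113
M: M0=0, M1=-116/113, M2=460/113, M3=-975/226, M4=0
seg 0: a=4, c=M0/2=0, d=(M1−M0)/(6·1)=-58/339, b=Δ0−h0·(2M0+M1)/6=-620/339
seg 1: a=2, c=M1/2=-58/113, d=(M2−M1)/(6·3)=32/113, b=Δ1−h1·(2M1+M2)/6=-794/339
seg 2: a=-2, c=M2/2=230/113, d=(M3−M2)/(6·2)=-1895/2712, b=Δ2−h2·(2M2+M3)/6=754/339
seg 3: a=5, c=M3/2=-975/452, d=(M4−M3)/(6·3)=325/1356, b=Δ3−h3·(2M3+M4)/6=1343/678
t_q=15/2 → seg 3, τ=3/2; S=5+1343/678·τ+-975/452·τ²+325/1356·τ³=14199/3616

  seg 0: a=4 b=-620/339 c=0 d=-58/339
  seg 1: a=2 b=-794/339 c=-58/113 d=32/113
  seg 2: a=-2 b=754/339 c=230/113 d=-1895/2712
  seg 3: a=5 b=1343/678 c=-975/452 d=325/1356
S(15/2) = 14199/3616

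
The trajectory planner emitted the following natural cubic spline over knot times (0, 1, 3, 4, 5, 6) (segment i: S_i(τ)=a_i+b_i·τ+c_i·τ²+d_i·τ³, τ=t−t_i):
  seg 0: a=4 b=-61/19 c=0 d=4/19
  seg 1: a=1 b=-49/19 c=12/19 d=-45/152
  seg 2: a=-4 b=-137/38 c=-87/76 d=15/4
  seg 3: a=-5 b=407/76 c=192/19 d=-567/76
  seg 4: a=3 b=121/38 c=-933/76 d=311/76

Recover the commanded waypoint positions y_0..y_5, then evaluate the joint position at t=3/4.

y_0 = S_0(0) = a_0 = 4
y_1 = S_1(0) = a_1 = 1
y_2 = S_2(0) = a_2 = -4
y_3 = S_3(0) = a_3 = -5
y_4 = S_4(0) = a_4 = 3
y_5 = S_4(1) = -2
t_q=3/4 is in segment 0 (τ=3/4); S_0(τ)=511/304

y_0=4 y_1=1 y_2=-4 y_3=-5 y_4=3 y_5=-2
S(3/4) = 511/304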